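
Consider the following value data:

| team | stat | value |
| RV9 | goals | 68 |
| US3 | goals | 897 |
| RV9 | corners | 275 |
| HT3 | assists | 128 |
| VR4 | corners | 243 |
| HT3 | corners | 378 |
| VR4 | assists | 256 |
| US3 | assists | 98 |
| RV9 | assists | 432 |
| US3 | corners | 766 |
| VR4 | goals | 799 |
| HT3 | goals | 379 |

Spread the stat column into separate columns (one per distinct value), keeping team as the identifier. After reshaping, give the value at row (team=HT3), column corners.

Wide layout: rows indexed by team, columns are the 3 distinct stat values (goals, corners, assists).
Cell (team=HT3, stat=corners) draws from the long row where team=HT3 and stat=corners, which has value=378.

378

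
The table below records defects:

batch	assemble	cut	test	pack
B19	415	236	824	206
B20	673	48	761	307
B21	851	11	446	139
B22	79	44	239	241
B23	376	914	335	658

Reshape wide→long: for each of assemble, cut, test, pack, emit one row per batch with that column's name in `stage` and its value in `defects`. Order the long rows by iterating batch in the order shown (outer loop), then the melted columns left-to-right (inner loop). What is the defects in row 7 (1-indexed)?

20 rows total (5 × 4). Row 7: index ⌊(7-1)/4⌋ = 1 into batch → B20; (7-1) mod 4 = 2 into the melted columns → test.
So row 7 is (B20, test, 761); defects = 761.

761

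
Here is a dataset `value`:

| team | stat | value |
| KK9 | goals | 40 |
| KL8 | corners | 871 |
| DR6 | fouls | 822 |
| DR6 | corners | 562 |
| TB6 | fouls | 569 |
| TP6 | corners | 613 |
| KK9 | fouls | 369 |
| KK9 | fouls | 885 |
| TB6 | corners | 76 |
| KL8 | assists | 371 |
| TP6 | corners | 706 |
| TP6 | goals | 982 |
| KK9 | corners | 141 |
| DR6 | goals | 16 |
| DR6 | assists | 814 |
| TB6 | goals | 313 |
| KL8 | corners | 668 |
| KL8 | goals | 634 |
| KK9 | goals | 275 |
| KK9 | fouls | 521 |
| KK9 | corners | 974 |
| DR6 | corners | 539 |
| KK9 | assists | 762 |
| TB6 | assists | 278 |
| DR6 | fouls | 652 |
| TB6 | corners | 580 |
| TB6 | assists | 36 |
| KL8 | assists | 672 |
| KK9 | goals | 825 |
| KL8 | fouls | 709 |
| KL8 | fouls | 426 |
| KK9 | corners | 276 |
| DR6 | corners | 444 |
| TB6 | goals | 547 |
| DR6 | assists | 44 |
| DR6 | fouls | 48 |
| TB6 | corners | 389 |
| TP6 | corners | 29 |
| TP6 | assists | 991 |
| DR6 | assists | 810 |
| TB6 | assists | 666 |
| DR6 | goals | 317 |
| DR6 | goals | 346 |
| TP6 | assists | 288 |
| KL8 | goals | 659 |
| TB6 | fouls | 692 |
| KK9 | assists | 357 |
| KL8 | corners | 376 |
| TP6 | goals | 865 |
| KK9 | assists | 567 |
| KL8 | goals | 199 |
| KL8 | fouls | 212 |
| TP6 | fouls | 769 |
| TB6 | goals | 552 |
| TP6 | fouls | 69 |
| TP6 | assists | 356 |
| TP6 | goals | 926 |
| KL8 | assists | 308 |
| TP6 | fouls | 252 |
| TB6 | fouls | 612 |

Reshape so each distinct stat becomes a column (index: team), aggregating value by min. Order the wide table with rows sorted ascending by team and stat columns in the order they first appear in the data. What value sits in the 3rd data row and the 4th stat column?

308

With rows sorted ascending by team, row 3 is team=KL8. stat columns in first-appearance order: goals, corners, fouls, assists; column 4 is assists.
Long rows with team=KL8, stat=assists: min(371, 672, 308) = 308.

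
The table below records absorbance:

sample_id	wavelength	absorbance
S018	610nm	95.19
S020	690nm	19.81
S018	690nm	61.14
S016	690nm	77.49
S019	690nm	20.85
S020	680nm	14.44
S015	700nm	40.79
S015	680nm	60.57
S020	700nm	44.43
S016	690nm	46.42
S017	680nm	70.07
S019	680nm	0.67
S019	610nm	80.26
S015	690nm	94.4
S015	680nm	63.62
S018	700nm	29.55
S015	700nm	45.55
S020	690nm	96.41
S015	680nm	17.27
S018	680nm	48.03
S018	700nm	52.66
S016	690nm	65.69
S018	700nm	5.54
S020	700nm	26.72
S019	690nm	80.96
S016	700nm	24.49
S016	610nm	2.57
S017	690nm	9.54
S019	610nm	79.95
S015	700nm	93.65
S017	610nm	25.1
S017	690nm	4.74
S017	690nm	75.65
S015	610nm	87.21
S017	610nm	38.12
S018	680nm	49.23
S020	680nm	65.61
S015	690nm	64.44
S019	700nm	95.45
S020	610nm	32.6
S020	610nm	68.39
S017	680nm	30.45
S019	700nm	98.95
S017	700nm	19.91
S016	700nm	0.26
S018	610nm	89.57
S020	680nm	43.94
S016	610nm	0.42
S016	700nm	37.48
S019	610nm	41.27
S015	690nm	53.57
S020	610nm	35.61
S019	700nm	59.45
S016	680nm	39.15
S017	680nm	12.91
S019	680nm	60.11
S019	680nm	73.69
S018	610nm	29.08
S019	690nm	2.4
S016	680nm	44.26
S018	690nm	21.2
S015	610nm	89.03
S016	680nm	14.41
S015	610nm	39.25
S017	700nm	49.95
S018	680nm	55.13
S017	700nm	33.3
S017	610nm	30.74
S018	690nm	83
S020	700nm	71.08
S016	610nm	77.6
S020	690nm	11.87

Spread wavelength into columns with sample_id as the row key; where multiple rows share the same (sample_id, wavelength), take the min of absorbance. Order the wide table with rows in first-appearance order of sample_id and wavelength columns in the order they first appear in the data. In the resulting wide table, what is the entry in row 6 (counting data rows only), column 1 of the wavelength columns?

With rows in first-appearance order of sample_id, row 6 is sample_id=S017. wavelength columns in first-appearance order: 610nm, 690nm, 680nm, 700nm; column 1 is 610nm.
Long rows with sample_id=S017, wavelength=610nm: min(25.1, 38.12, 30.74) = 25.1.

25.1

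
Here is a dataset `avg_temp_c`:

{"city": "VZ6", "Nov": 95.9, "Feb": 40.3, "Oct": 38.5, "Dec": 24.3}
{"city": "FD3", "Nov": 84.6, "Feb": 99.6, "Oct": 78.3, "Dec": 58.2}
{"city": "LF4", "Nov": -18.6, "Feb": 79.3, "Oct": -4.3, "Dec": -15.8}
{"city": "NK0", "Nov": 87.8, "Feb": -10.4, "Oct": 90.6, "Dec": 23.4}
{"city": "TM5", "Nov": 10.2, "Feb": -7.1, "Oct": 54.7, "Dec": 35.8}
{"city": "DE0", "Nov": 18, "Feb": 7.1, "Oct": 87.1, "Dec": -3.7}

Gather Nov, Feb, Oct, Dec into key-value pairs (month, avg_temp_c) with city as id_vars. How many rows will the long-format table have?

24

6 city values × 4 melted columns = 24 rows.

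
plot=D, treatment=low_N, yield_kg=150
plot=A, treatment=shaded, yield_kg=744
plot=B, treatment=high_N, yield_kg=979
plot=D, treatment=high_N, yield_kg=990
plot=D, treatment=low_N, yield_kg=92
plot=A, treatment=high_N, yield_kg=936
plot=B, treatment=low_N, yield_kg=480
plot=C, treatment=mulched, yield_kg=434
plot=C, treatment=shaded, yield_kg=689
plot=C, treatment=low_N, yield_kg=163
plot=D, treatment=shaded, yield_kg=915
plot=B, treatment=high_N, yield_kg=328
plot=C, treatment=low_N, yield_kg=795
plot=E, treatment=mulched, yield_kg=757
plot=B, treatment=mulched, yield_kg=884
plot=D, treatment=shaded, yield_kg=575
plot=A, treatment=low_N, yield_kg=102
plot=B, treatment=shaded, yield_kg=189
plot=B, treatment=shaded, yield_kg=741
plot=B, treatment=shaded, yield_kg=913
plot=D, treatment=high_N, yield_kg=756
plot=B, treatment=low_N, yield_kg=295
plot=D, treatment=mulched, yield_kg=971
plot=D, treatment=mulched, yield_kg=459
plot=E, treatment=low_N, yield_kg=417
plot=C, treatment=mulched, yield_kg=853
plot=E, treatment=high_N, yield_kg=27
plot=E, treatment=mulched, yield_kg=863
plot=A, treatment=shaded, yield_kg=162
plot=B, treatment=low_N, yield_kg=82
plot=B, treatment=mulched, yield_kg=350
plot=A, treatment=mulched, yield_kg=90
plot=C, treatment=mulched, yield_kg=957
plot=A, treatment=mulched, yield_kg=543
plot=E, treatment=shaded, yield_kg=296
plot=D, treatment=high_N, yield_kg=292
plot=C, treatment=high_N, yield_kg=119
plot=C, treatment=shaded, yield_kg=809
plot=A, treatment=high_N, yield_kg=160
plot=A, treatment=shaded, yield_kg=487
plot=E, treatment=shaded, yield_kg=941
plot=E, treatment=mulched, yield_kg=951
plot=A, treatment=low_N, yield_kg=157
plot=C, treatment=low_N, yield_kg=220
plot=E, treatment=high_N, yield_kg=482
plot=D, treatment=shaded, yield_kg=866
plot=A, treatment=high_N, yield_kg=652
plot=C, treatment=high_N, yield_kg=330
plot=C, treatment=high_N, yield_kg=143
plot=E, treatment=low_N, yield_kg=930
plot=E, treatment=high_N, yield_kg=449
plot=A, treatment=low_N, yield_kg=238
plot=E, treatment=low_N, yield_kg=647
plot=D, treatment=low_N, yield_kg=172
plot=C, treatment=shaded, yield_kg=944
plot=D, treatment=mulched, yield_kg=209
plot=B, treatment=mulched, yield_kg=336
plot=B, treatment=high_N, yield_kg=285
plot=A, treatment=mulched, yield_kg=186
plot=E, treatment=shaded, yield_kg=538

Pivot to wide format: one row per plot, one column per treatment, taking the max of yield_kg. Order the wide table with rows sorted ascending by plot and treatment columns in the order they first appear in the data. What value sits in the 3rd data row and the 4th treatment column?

With rows sorted ascending by plot, row 3 is plot=C. treatment columns in first-appearance order: low_N, shaded, high_N, mulched; column 4 is mulched.
Long rows with plot=C, treatment=mulched: max(434, 853, 957) = 957.

957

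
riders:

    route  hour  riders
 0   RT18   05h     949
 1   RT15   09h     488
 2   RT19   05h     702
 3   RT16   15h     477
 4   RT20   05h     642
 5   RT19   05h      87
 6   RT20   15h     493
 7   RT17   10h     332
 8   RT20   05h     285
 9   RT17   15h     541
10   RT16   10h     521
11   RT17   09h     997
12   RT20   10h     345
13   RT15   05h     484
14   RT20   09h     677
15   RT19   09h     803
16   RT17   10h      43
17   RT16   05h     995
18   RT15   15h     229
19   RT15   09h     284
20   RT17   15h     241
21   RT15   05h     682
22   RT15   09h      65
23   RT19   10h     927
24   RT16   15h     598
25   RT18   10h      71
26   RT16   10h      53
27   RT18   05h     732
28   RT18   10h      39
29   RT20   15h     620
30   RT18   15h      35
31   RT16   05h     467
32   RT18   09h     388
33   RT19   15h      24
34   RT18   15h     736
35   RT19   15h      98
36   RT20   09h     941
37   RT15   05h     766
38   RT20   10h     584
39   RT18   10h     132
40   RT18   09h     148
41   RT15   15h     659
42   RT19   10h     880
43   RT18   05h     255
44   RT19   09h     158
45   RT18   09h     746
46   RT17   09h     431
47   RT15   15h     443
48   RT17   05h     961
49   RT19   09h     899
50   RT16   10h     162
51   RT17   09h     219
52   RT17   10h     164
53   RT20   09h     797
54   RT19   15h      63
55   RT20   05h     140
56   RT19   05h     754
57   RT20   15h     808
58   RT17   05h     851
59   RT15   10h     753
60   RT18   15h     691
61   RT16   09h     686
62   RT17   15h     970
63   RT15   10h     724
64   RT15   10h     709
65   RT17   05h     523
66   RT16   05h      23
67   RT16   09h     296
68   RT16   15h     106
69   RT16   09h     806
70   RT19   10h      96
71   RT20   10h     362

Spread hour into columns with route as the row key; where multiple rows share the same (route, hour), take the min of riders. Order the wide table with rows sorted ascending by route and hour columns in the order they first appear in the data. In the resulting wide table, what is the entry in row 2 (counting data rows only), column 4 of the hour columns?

53

With rows sorted ascending by route, row 2 is route=RT16. hour columns in first-appearance order: 05h, 09h, 15h, 10h; column 4 is 10h.
Long rows with route=RT16, hour=10h: min(521, 53, 162) = 53.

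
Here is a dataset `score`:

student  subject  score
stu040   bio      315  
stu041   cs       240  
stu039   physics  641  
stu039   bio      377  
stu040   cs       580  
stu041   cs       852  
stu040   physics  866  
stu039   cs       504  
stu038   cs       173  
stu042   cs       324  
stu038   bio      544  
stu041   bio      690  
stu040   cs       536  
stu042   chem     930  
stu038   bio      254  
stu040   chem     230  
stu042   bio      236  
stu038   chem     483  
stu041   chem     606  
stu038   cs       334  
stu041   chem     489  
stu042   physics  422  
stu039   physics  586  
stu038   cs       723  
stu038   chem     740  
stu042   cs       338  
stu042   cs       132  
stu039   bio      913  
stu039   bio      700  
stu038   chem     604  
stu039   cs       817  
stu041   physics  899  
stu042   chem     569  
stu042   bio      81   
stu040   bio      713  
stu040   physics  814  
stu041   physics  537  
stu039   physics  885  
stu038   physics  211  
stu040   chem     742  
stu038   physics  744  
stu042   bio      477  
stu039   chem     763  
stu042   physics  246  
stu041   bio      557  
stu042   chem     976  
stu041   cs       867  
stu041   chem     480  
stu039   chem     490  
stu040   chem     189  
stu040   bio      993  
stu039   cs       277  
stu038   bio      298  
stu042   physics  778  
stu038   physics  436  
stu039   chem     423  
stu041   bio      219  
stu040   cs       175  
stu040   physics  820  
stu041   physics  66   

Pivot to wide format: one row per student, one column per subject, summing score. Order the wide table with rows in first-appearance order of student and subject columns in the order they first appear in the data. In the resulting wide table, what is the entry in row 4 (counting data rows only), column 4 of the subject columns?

With rows in first-appearance order of student, row 4 is student=stu038. subject columns in first-appearance order: bio, cs, physics, chem; column 4 is chem.
Long rows with student=stu038, subject=chem: 483 + 740 + 604 = 1827.

1827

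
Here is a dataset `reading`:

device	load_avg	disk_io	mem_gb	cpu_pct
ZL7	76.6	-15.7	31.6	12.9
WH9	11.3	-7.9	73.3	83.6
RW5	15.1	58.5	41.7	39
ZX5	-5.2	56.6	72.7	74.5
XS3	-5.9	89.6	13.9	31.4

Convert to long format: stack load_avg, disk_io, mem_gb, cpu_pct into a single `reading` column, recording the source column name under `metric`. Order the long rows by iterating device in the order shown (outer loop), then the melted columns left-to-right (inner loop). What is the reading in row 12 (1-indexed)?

39

20 rows total (5 × 4). Row 12: index ⌊(12-1)/4⌋ = 2 into device → RW5; (12-1) mod 4 = 3 into the melted columns → cpu_pct.
So row 12 is (RW5, cpu_pct, 39); reading = 39.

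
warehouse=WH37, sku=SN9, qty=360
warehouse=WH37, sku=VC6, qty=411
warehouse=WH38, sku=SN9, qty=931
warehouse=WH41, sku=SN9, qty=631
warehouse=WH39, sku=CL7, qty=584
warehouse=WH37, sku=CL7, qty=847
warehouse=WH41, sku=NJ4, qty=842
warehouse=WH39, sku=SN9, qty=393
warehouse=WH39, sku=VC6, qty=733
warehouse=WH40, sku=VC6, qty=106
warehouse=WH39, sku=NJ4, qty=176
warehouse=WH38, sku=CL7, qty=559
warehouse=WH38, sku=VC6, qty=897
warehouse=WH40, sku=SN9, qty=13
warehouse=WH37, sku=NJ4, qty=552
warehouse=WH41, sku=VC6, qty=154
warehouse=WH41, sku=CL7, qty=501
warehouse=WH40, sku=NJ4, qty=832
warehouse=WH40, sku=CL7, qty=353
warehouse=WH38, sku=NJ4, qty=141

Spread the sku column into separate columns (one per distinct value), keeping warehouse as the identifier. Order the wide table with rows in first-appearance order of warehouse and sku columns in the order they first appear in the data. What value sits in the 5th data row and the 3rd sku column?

With rows in first-appearance order of warehouse, row 5 is warehouse=WH40. sku columns in first-appearance order: SN9, VC6, CL7, NJ4; column 3 is CL7.
Long rows with warehouse=WH40, sku=CL7: qty = 353.

353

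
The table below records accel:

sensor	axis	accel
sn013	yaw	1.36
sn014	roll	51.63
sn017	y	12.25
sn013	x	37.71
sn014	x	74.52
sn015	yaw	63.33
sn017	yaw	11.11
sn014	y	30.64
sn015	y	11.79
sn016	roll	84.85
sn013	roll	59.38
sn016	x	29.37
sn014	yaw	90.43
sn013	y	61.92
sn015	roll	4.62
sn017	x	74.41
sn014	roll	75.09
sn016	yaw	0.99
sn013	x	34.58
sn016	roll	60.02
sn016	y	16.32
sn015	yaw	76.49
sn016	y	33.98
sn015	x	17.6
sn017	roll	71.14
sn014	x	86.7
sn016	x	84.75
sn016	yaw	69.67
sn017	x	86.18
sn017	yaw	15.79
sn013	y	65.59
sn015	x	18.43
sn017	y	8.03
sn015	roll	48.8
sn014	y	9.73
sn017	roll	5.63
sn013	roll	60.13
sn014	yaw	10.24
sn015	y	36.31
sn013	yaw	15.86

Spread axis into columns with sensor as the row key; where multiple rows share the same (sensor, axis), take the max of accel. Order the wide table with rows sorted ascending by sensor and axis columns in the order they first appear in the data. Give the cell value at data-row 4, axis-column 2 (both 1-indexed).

84.85

With rows sorted ascending by sensor, row 4 is sensor=sn016. axis columns in first-appearance order: yaw, roll, y, x; column 2 is roll.
Long rows with sensor=sn016, axis=roll: max(84.85, 60.02) = 84.85.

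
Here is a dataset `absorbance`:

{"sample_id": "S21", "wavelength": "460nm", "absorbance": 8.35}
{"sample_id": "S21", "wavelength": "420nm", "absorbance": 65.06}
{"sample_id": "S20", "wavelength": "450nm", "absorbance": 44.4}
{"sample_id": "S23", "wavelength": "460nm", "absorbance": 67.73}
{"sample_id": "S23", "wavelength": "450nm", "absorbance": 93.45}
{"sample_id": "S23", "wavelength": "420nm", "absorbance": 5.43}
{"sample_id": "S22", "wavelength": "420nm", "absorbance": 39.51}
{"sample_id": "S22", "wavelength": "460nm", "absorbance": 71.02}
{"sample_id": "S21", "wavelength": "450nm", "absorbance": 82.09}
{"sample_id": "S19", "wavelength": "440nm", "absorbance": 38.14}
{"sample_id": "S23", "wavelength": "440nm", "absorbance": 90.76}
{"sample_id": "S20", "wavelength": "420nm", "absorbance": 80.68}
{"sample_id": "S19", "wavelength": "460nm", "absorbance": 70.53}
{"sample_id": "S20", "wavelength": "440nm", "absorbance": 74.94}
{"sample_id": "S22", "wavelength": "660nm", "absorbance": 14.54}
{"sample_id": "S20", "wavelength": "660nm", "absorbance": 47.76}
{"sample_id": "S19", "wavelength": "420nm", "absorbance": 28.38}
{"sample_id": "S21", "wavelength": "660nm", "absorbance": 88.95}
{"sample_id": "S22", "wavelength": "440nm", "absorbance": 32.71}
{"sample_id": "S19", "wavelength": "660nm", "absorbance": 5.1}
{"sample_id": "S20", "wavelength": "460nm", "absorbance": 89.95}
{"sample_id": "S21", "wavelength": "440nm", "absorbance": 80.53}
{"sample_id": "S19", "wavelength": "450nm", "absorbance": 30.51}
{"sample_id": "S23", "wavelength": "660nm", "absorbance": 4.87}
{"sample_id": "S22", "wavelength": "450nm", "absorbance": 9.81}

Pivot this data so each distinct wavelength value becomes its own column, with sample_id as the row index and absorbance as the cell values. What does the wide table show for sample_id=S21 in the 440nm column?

Wide layout: rows indexed by sample_id, columns are the 5 distinct wavelength values (460nm, 420nm, 450nm, 440nm, 660nm).
Cell (sample_id=S21, wavelength=440nm) draws from the long row where sample_id=S21 and wavelength=440nm, which has absorbance=80.53.

80.53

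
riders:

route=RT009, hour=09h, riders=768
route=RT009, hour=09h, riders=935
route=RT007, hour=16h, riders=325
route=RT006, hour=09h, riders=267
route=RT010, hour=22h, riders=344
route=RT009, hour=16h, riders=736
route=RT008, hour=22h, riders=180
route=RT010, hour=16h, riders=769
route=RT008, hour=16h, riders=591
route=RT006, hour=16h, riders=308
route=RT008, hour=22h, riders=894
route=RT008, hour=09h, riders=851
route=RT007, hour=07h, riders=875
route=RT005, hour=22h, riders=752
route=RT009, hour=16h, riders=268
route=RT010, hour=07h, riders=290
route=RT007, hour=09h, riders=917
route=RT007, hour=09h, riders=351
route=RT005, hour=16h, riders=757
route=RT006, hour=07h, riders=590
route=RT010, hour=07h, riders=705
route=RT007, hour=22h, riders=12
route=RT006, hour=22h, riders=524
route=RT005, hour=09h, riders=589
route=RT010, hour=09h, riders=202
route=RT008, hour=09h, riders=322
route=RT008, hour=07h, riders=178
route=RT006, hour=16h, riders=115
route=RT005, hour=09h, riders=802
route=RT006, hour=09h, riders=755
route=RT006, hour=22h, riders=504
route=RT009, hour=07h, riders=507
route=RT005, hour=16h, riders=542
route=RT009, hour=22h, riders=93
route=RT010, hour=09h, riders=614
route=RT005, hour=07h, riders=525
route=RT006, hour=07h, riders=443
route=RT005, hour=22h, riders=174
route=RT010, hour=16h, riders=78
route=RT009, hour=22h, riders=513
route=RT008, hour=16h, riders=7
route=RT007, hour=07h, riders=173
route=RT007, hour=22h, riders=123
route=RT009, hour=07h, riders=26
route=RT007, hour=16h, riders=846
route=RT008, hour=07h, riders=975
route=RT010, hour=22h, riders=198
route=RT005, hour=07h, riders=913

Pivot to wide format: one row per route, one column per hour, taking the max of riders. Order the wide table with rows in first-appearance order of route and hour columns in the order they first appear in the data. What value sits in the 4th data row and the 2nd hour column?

With rows in first-appearance order of route, row 4 is route=RT010. hour columns in first-appearance order: 09h, 16h, 22h, 07h; column 2 is 16h.
Long rows with route=RT010, hour=16h: max(769, 78) = 769.

769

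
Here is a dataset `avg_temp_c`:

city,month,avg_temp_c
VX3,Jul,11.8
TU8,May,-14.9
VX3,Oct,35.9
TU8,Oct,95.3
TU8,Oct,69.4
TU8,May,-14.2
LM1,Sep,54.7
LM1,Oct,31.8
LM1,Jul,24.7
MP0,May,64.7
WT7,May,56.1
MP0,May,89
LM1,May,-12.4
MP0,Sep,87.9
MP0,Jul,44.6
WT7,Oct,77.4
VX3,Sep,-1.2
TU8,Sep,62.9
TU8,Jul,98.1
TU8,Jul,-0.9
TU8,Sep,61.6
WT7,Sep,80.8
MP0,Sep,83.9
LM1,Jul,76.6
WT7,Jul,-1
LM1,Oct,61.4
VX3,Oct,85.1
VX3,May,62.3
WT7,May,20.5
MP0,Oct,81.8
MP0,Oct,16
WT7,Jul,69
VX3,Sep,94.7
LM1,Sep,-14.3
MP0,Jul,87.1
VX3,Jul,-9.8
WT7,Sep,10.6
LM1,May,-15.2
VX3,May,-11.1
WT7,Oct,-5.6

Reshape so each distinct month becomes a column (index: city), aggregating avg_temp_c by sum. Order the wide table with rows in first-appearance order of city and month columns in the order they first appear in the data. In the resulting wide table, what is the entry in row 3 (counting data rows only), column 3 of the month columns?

With rows in first-appearance order of city, row 3 is city=LM1. month columns in first-appearance order: Jul, May, Oct, Sep; column 3 is Oct.
Long rows with city=LM1, month=Oct: 31.8 + 61.4 = 93.2.

93.2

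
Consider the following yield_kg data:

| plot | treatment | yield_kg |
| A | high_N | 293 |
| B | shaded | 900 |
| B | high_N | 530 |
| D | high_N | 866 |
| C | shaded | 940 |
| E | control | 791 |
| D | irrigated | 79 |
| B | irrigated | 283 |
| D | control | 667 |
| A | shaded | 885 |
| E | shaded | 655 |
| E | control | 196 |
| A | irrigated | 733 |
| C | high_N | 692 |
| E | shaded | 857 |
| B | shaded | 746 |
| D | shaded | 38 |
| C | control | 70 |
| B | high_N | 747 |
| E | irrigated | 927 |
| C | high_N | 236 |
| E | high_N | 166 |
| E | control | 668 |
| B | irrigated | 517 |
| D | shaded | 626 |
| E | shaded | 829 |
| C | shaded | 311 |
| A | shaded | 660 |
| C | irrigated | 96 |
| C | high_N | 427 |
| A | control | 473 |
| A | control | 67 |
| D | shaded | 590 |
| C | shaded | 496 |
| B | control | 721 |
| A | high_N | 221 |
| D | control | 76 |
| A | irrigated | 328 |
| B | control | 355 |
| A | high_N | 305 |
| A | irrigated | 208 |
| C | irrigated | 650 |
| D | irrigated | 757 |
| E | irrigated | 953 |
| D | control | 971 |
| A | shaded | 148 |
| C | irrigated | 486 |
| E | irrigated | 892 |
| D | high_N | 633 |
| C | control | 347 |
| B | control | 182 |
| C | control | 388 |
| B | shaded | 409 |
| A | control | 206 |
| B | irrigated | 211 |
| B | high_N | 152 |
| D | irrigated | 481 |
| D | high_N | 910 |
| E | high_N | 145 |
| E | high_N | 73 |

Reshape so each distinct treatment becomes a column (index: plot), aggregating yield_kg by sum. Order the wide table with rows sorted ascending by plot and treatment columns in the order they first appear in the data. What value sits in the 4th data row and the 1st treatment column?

With rows sorted ascending by plot, row 4 is plot=D. treatment columns in first-appearance order: high_N, shaded, control, irrigated; column 1 is high_N.
Long rows with plot=D, treatment=high_N: 866 + 633 + 910 = 2409.

2409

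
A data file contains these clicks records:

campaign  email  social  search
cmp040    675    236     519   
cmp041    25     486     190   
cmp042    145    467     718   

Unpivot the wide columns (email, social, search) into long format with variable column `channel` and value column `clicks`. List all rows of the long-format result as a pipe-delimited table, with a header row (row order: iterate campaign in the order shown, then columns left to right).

Each (campaign, column) pair becomes one row: 3 × 3 = 9 rows.
For example, (cmp040, email) → clicks=675.

| campaign | channel | clicks |
| cmp040 | email | 675 |
| cmp040 | social | 236 |
| cmp040 | search | 519 |
| cmp041 | email | 25 |
| cmp041 | social | 486 |
| cmp041 | search | 190 |
| cmp042 | email | 145 |
| cmp042 | social | 467 |
| cmp042 | search | 718 |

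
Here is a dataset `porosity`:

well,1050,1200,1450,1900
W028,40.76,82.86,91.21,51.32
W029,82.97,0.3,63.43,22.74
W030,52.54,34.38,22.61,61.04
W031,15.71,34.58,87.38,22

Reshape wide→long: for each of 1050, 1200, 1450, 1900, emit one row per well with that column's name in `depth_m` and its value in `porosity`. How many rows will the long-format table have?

4 well values × 4 melted columns = 16 rows.

16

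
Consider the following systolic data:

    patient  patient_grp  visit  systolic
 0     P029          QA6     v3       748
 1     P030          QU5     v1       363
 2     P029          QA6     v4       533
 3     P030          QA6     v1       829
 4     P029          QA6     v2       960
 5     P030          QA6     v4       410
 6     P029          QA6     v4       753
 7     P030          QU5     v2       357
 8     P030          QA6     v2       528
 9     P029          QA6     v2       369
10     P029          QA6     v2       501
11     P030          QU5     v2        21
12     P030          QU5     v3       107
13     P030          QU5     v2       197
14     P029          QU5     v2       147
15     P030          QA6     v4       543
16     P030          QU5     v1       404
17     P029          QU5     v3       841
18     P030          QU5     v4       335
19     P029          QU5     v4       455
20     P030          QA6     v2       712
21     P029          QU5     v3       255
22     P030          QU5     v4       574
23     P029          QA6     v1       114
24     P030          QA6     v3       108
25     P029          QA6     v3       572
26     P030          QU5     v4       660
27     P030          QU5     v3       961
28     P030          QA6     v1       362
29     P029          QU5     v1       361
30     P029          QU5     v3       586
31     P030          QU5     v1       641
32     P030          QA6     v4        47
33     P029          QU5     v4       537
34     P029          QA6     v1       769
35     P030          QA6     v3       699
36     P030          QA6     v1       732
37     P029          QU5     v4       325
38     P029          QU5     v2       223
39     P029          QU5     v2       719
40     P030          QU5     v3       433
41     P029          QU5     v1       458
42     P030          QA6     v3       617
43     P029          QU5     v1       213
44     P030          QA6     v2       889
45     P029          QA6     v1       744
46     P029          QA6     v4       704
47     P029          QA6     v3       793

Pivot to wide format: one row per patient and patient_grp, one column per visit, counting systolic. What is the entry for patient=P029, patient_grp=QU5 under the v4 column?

3

Rows with patient=P029, patient_grp=QU5 and visit=v4: systolic values are 455, 537, 325.
3 rows match — count = 3.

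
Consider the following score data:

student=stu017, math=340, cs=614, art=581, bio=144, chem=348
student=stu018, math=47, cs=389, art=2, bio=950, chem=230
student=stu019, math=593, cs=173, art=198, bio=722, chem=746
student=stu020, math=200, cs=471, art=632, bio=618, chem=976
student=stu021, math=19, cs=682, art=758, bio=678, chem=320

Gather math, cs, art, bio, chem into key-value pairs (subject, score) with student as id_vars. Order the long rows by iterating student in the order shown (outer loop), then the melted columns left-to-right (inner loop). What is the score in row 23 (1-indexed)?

25 rows total (5 × 5). Row 23: index ⌊(23-1)/5⌋ = 4 into student → stu021; (23-1) mod 5 = 2 into the melted columns → art.
So row 23 is (stu021, art, 758); score = 758.

758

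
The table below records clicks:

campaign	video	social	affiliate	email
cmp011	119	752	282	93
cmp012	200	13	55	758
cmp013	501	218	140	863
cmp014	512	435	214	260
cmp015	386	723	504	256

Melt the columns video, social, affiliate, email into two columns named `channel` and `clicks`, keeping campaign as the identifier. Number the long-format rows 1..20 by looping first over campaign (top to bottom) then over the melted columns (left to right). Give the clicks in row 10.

20 rows total (5 × 4). Row 10: index ⌊(10-1)/4⌋ = 2 into campaign → cmp013; (10-1) mod 4 = 1 into the melted columns → social.
So row 10 is (cmp013, social, 218); clicks = 218.

218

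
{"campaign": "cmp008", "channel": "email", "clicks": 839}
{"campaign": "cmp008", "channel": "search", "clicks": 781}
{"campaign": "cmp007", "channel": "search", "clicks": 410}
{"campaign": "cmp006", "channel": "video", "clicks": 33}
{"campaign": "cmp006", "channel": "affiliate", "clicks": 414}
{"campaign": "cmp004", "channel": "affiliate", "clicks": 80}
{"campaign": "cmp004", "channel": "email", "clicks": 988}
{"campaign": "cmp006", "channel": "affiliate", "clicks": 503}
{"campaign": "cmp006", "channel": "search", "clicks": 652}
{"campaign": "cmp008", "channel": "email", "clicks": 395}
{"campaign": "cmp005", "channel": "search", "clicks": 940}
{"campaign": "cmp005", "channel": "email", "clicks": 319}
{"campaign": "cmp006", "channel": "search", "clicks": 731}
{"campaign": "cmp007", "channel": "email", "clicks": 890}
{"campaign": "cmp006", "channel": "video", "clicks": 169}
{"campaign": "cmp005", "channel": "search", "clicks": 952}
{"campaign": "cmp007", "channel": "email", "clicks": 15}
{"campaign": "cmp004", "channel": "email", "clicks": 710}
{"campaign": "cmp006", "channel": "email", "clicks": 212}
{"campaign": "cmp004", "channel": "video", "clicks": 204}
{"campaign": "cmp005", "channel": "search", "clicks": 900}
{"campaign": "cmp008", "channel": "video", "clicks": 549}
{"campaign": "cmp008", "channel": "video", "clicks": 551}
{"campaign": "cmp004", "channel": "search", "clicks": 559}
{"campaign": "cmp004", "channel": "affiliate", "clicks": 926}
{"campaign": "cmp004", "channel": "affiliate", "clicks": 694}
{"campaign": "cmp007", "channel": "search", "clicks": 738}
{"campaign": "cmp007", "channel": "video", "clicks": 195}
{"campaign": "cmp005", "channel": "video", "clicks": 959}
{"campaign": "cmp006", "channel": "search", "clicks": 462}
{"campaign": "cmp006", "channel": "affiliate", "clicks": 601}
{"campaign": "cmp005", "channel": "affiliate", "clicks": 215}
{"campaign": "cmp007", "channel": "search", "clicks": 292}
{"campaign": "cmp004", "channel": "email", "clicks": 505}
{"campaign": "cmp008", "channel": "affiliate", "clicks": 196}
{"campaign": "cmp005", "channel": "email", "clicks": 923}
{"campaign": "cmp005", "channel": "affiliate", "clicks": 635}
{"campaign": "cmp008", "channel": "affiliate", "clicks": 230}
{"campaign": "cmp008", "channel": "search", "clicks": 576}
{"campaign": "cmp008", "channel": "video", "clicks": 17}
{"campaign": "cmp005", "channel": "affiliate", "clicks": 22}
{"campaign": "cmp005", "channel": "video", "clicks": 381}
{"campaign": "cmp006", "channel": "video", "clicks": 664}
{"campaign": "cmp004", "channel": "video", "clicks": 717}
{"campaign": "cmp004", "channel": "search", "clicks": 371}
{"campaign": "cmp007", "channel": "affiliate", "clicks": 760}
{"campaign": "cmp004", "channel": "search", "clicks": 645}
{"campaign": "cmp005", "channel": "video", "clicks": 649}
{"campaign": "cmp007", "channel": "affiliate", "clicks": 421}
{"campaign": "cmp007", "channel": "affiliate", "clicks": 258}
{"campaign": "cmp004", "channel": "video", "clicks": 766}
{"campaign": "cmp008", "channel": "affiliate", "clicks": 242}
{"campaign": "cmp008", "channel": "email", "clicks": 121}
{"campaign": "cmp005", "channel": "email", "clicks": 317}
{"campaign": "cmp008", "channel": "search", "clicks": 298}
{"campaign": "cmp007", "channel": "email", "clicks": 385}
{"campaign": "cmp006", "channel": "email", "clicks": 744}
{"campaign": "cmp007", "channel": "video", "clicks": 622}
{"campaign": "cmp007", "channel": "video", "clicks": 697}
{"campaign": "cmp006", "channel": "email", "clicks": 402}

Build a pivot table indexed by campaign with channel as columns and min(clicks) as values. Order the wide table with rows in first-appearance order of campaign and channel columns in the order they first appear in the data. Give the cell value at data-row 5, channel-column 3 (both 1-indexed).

With rows in first-appearance order of campaign, row 5 is campaign=cmp005. channel columns in first-appearance order: email, search, video, affiliate; column 3 is video.
Long rows with campaign=cmp005, channel=video: min(959, 381, 649) = 381.

381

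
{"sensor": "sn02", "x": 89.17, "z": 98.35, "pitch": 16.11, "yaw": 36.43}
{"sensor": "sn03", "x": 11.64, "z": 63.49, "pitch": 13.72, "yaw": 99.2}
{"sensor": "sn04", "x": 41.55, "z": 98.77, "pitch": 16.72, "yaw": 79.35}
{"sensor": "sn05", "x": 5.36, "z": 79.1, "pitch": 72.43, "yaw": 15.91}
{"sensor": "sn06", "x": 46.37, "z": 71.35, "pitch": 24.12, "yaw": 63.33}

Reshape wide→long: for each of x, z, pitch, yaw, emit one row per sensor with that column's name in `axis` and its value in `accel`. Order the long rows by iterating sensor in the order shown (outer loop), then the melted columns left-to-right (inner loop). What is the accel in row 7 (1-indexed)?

13.72

20 rows total (5 × 4). Row 7: index ⌊(7-1)/4⌋ = 1 into sensor → sn03; (7-1) mod 4 = 2 into the melted columns → pitch.
So row 7 is (sn03, pitch, 13.72); accel = 13.72.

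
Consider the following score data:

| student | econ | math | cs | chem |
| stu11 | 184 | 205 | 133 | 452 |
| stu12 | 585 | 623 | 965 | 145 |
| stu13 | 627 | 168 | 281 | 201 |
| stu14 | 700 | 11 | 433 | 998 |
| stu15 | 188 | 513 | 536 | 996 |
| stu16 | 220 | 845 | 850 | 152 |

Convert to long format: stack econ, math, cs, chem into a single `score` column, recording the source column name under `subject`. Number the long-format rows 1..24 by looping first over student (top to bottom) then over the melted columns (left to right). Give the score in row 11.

281

24 rows total (6 × 4). Row 11: index ⌊(11-1)/4⌋ = 2 into student → stu13; (11-1) mod 4 = 2 into the melted columns → cs.
So row 11 is (stu13, cs, 281); score = 281.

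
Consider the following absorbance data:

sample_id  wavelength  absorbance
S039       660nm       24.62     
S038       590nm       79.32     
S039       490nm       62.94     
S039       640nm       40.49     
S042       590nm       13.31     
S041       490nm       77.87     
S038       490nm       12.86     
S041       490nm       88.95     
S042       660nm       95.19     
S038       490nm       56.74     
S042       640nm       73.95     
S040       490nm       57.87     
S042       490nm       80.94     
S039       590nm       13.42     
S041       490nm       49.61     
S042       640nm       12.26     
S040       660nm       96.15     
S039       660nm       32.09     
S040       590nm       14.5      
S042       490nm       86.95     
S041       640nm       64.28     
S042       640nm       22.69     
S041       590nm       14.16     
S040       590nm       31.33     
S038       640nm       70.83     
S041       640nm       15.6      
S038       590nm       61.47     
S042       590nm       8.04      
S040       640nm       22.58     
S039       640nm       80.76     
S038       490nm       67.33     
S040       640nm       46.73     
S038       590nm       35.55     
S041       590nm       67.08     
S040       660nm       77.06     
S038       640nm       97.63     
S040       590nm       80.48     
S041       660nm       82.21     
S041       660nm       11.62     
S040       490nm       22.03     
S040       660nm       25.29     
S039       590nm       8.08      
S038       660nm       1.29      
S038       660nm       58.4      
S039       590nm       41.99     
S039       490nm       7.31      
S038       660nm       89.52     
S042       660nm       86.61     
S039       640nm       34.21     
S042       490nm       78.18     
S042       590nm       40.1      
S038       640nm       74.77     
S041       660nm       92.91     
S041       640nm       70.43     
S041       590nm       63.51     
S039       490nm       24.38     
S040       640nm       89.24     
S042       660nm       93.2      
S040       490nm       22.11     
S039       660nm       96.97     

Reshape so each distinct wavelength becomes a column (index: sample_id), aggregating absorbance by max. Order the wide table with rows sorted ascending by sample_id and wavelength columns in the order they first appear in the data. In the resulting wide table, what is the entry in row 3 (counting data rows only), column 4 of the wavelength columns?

With rows sorted ascending by sample_id, row 3 is sample_id=S040. wavelength columns in first-appearance order: 660nm, 590nm, 490nm, 640nm; column 4 is 640nm.
Long rows with sample_id=S040, wavelength=640nm: max(22.58, 46.73, 89.24) = 89.24.

89.24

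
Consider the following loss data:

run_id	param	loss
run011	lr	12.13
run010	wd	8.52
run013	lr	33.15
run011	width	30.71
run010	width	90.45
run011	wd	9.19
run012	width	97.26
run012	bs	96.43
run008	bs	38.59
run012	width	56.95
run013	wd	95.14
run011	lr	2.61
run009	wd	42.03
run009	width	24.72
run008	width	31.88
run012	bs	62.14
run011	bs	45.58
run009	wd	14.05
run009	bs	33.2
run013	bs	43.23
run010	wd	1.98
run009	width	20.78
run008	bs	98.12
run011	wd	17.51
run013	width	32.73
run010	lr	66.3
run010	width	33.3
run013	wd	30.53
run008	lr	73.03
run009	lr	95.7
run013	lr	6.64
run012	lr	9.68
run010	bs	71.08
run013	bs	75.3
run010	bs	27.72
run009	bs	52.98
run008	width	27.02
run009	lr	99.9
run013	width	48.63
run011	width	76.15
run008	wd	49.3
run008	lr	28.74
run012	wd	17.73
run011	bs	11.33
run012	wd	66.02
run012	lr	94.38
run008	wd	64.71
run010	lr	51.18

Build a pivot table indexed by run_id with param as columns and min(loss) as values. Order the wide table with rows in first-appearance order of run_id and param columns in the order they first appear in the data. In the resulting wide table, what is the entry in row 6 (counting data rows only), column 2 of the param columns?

With rows in first-appearance order of run_id, row 6 is run_id=run009. param columns in first-appearance order: lr, wd, width, bs; column 2 is wd.
Long rows with run_id=run009, param=wd: min(42.03, 14.05) = 14.05.

14.05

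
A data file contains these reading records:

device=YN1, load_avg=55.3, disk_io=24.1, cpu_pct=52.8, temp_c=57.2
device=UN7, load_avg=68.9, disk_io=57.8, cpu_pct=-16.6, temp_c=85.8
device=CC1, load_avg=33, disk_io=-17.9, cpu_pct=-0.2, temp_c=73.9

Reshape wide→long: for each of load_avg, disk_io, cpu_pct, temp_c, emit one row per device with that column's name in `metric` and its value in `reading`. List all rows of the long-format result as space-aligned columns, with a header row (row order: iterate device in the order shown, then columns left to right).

device  metric    reading
YN1     load_avg  55.3   
YN1     disk_io   24.1   
YN1     cpu_pct   52.8   
YN1     temp_c    57.2   
UN7     load_avg  68.9   
UN7     disk_io   57.8   
UN7     cpu_pct   -16.6  
UN7     temp_c    85.8   
CC1     load_avg  33     
CC1     disk_io   -17.9  
CC1     cpu_pct   -0.2   
CC1     temp_c    73.9   

Each (device, column) pair becomes one row: 3 × 4 = 12 rows.
For example, (YN1, load_avg) → reading=55.3.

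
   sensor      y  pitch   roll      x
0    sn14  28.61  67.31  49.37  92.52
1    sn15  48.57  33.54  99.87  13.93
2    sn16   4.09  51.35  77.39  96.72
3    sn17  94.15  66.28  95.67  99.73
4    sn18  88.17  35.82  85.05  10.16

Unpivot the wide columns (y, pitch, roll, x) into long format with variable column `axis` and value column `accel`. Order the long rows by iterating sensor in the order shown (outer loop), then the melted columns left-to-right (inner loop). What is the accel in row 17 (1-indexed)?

88.17

20 rows total (5 × 4). Row 17: index ⌊(17-1)/4⌋ = 4 into sensor → sn18; (17-1) mod 4 = 0 into the melted columns → y.
So row 17 is (sn18, y, 88.17); accel = 88.17.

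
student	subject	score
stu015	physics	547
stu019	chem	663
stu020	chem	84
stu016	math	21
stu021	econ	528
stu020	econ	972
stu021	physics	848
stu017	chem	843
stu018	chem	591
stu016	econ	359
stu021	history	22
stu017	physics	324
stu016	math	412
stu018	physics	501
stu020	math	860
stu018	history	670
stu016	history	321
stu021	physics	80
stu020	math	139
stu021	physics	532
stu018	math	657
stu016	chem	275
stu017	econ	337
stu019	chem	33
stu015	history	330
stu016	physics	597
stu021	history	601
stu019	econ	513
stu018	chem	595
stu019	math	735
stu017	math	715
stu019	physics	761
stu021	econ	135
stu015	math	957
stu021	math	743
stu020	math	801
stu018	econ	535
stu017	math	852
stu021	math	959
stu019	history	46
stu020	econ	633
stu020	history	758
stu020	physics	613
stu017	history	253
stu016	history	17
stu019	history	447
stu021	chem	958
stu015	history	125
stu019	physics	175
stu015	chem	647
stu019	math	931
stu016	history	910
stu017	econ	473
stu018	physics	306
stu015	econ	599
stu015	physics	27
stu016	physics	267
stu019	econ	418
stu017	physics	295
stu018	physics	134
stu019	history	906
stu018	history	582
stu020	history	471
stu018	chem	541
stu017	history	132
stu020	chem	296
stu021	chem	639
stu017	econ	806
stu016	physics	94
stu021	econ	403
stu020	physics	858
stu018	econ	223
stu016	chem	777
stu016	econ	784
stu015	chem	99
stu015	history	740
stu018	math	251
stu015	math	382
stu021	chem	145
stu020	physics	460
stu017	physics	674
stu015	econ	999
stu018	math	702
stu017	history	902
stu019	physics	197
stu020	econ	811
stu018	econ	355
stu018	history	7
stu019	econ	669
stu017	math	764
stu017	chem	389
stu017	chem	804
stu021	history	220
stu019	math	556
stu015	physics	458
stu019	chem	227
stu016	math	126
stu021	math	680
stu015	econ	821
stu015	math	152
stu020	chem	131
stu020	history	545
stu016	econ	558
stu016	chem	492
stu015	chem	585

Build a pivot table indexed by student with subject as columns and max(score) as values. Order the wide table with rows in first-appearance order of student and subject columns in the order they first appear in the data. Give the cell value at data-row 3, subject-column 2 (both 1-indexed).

296

With rows in first-appearance order of student, row 3 is student=stu020. subject columns in first-appearance order: physics, chem, math, econ, history; column 2 is chem.
Long rows with student=stu020, subject=chem: max(84, 296, 131) = 296.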